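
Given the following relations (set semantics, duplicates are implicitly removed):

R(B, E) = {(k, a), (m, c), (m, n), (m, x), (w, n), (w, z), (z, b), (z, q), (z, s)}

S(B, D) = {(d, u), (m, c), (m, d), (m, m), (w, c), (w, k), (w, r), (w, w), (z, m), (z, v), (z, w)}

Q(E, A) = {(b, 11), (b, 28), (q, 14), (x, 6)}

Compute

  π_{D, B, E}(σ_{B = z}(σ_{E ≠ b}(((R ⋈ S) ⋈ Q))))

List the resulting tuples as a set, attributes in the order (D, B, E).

{(m, z, q), (v, z, q), (w, z, q)}

Joining R and S on B yields {(m, c, c), (m, c, d), (m, c, m), (m, n, c), (m, n, d), (m, n, m), (m, x, c), (m, x, d), (m, x, m), (w, n, c), (w, n, k), (w, n, r), (w, n, w), (w, z, c), (w, z, k), (w, z, r), (w, z, w), (z, b, m), (z, b, v), (z, b, w), (z, q, m), (z, q, v), (z, q, w), (z, s, m), (z, s, v), (z, s, w)}.
Joining (R ⋈ S) and Q on E yields {(m, x, c, 6), (m, x, d, 6), (m, x, m, 6), (z, b, m, 11), (z, b, m, 28), (z, b, v, 11), (z, b, v, 28), (z, b, w, 11), (z, b, w, 28), (z, q, m, 14), (z, q, v, 14), (z, q, w, 14)}.
Selection E ≠ b: {(m, x, c, 6), (m, x, d, 6), (m, x, m, 6), (z, q, m, 14), (z, q, v, 14), (z, q, w, 14)}
Selection B = z: {(z, q, m, 14), (z, q, v, 14), (z, q, w, 14)}
π_{D, B, E} gives {(m, z, q), (v, z, q), (w, z, q)}.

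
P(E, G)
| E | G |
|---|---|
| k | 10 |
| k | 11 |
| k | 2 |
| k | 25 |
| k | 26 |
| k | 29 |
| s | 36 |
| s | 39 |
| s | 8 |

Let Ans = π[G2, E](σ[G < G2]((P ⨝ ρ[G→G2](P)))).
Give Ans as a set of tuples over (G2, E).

ρ[G→G2]: schema becomes (E, G2); tuples unchanged.
Joining P and ρ[G→G2](P) on E yields {(k, 10, 10), (k, 10, 11), (k, 10, 2), (k, 10, 25), (k, 10, 26), (k, 10, 29), (k, 11, 10), (k, 11, 11), (k, 11, 2), (k, 11, 25), (k, 11, 26), (k, 11, 29), (k, 2, 10), (k, 2, 11), (k, 2, 2), (k, 2, 25), (k, 2, 26), (k, 2, 29), (k, 25, 10), (k, 25, 11), (k, 25, 2), (k, 25, 25), (k, 25, 26), (k, 25, 29), (k, 26, 10), (k, 26, 11), (k, 26, 2), (k, 26, 25), (k, 26, 26), (k, 26, 29), (k, 29, 10), (k, 29, 11), (k, 29, 2), (k, 29, 25), (k, 29, 26), (k, 29, 29), (s, 36, 36), (s, 36, 39), (s, 36, 8), (s, 39, 36), (s, 39, 39), (s, 39, 8), (s, 8, 36), (s, 8, 39), (s, 8, 8)}.
Selection G < G2: {(k, 10, 11), (k, 10, 25), (k, 10, 26), (k, 10, 29), (k, 11, 25), (k, 11, 26), (k, 11, 29), (k, 2, 10), (k, 2, 11), (k, 2, 25), (k, 2, 26), (k, 2, 29), (k, 25, 26), (k, 25, 29), (k, 26, 29), (s, 36, 39), (s, 8, 36), (s, 8, 39)}
π_{G2, E} gives {(10, k), (11, k), (25, k), (26, k), (29, k), (36, s), (39, s)} (11 duplicate(s) eliminated).

{(10, k), (11, k), (25, k), (26, k), (29, k), (36, s), (39, s)}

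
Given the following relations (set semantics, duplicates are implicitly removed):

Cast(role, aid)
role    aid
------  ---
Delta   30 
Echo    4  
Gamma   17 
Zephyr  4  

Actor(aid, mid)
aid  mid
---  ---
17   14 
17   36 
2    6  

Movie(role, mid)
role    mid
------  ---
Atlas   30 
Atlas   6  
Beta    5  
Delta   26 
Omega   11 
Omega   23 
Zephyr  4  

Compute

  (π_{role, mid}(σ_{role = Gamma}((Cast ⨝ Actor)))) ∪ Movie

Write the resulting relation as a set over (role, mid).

Joining Cast and Actor on aid yields {(Gamma, 17, 14), (Gamma, 17, 36)}.
Selection role = Gamma: {(Gamma, 17, 14), (Gamma, 17, 36)}
Projecting to role, mid: {(Gamma, 14), (Gamma, 36)}
Taking the union: {(Atlas, 30), (Atlas, 6), (Beta, 5), (Delta, 26), (Gamma, 14), (Gamma, 36), (Omega, 11), (Omega, 23), (Zephyr, 4)}

{(Atlas, 30), (Atlas, 6), (Beta, 5), (Delta, 26), (Gamma, 14), (Gamma, 36), (Omega, 11), (Omega, 23), (Zephyr, 4)}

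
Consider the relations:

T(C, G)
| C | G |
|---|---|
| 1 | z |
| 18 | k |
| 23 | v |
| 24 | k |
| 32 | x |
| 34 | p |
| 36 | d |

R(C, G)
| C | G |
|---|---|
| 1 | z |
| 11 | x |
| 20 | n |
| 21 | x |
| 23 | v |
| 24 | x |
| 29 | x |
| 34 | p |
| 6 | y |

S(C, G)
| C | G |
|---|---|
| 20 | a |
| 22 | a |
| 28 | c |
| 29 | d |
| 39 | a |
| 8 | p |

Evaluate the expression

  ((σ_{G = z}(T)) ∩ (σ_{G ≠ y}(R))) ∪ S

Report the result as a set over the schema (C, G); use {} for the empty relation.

Filtering on G = z leaves {(1, z)}.
Filtering on G ≠ y leaves {(1, z), (11, x), (20, n), (21, x), (23, v), (24, x), (29, x), (34, p)}.
Intersection: {(1, z)} with {(1, z), (11, x), (20, n), (21, x), (23, v), (24, x), (29, x), (34, p)} → {(1, z)}
Union: {(1, z)} with {(20, a), (22, a), (28, c), (29, d), (39, a), (8, p)} → {(1, z), (20, a), (22, a), (28, c), (29, d), (39, a), (8, p)}

{(1, z), (20, a), (22, a), (28, c), (29, d), (39, a), (8, p)}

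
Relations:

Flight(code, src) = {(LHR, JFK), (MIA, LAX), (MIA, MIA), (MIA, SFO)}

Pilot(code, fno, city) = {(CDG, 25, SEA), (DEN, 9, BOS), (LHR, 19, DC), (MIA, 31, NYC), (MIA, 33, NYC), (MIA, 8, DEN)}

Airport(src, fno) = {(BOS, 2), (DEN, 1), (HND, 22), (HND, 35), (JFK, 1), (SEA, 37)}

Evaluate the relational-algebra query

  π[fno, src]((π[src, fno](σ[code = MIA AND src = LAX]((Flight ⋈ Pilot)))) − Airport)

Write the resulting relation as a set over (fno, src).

Flight ⋈ Pilot (natural join on code): {(LHR, JFK, 19, DC), (MIA, LAX, 31, NYC), (MIA, LAX, 33, NYC), (MIA, LAX, 8, DEN), (MIA, MIA, 31, NYC), (MIA, MIA, 33, NYC), (MIA, MIA, 8, DEN), (MIA, SFO, 31, NYC), (MIA, SFO, 33, NYC), (MIA, SFO, 8, DEN)}
Filtering on code = MIA AND src = LAX leaves {(MIA, LAX, 31, NYC), (MIA, LAX, 33, NYC), (MIA, LAX, 8, DEN)}.
Projecting to src, fno: {(LAX, 31), (LAX, 33), (LAX, 8)}
Difference: {(LAX, 31), (LAX, 33), (LAX, 8)} with {(BOS, 2), (DEN, 1), (HND, 22), (HND, 35), (JFK, 1), (SEA, 37)} → {(LAX, 31), (LAX, 33), (LAX, 8)}
Projecting to fno, src: {(31, LAX), (33, LAX), (8, LAX)}

{(31, LAX), (33, LAX), (8, LAX)}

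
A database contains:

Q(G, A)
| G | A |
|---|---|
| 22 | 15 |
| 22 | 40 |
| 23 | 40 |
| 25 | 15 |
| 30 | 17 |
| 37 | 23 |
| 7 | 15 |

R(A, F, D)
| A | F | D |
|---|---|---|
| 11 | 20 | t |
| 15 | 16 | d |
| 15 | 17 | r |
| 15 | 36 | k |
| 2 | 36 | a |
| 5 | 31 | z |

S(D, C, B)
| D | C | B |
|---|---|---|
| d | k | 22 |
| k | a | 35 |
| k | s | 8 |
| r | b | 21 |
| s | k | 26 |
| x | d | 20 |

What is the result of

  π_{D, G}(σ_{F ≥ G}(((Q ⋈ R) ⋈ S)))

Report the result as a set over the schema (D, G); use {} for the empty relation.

Natural join on A: {(22, 15, 16, d), (22, 15, 17, r), (22, 15, 36, k), (25, 15, 16, d), (25, 15, 17, r), (25, 15, 36, k), (7, 15, 16, d), (7, 15, 17, r), (7, 15, 36, k)}
Natural join on D: {(22, 15, 16, d, k, 22), (22, 15, 17, r, b, 21), (22, 15, 36, k, a, 35), (22, 15, 36, k, s, 8), (25, 15, 16, d, k, 22), (25, 15, 17, r, b, 21), (25, 15, 36, k, a, 35), (25, 15, 36, k, s, 8), (7, 15, 16, d, k, 22), (7, 15, 17, r, b, 21), (7, 15, 36, k, a, 35), (7, 15, 36, k, s, 8)}
Selection F ≥ G: {(22, 15, 36, k, a, 35), (22, 15, 36, k, s, 8), (25, 15, 36, k, a, 35), (25, 15, 36, k, s, 8), (7, 15, 16, d, k, 22), (7, 15, 17, r, b, 21), (7, 15, 36, k, a, 35), (7, 15, 36, k, s, 8)}
Keep only column(s) D, G (3 duplicate(s) eliminated): {(d, 7), (k, 22), (k, 25), (k, 7), (r, 7)}

{(d, 7), (k, 22), (k, 25), (k, 7), (r, 7)}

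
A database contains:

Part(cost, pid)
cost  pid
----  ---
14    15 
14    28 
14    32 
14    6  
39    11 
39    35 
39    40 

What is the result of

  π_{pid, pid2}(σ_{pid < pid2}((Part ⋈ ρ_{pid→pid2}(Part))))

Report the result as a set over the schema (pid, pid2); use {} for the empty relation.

{(11, 35), (11, 40), (15, 28), (15, 32), (28, 32), (35, 40), (6, 15), (6, 28), (6, 32)}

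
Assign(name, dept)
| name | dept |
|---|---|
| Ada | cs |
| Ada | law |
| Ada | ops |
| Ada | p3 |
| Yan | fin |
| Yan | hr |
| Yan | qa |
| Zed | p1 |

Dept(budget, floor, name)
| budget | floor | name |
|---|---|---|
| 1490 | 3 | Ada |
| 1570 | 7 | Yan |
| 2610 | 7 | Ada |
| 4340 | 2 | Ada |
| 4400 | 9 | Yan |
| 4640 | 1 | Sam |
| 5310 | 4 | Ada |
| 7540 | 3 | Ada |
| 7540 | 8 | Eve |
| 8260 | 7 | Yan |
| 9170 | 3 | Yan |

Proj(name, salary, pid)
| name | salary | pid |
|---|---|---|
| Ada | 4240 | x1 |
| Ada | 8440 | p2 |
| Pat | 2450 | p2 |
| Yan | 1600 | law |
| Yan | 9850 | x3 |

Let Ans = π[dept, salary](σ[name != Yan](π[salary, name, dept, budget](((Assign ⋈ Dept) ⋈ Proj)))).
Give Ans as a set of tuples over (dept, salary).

{(cs, 4240), (cs, 8440), (law, 4240), (law, 8440), (ops, 4240), (ops, 8440), (p3, 4240), (p3, 8440)}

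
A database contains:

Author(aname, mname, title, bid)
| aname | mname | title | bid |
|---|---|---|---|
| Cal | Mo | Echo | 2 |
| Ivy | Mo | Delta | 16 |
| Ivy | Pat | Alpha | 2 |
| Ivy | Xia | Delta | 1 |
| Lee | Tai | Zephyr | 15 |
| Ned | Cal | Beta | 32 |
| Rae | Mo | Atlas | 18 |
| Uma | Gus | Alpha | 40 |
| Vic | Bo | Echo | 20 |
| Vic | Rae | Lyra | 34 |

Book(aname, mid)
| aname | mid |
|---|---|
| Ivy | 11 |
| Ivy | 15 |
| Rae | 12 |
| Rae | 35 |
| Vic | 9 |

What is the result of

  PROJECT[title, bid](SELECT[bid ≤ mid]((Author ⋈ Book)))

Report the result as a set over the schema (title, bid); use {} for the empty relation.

Joining Author and Book on aname yields {(Ivy, Mo, Delta, 16, 11), (Ivy, Mo, Delta, 16, 15), (Ivy, Pat, Alpha, 2, 11), (Ivy, Pat, Alpha, 2, 15), (Ivy, Xia, Delta, 1, 11), (Ivy, Xia, Delta, 1, 15), (Rae, Mo, Atlas, 18, 12), (Rae, Mo, Atlas, 18, 35), (Vic, Bo, Echo, 20, 9), (Vic, Rae, Lyra, 34, 9)}.
Selection bid ≤ mid: {(Ivy, Pat, Alpha, 2, 11), (Ivy, Pat, Alpha, 2, 15), (Ivy, Xia, Delta, 1, 11), (Ivy, Xia, Delta, 1, 15), (Rae, Mo, Atlas, 18, 35)}
π_{title, bid} gives {(Alpha, 2), (Atlas, 18), (Delta, 1)} (2 duplicate(s) eliminated).

{(Alpha, 2), (Atlas, 18), (Delta, 1)}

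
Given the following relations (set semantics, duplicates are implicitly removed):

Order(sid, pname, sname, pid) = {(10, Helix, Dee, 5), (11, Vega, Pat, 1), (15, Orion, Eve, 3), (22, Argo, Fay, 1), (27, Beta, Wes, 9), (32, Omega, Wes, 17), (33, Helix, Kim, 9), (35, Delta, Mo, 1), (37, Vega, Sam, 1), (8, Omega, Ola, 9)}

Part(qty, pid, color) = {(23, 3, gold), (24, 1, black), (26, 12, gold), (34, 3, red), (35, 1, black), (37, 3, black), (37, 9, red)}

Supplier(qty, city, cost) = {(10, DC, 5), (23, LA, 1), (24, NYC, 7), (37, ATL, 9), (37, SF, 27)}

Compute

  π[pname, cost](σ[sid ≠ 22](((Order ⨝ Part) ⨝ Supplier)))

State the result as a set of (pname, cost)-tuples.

{(Beta, 27), (Beta, 9), (Delta, 7), (Helix, 27), (Helix, 9), (Omega, 27), (Omega, 9), (Orion, 1), (Orion, 27), (Orion, 9), (Vega, 7)}

Order ⋈ Part (natural join on pid): {(11, Vega, Pat, 1, 24, black), (11, Vega, Pat, 1, 35, black), (15, Orion, Eve, 3, 23, gold), (15, Orion, Eve, 3, 34, red), (15, Orion, Eve, 3, 37, black), (22, Argo, Fay, 1, 24, black), (22, Argo, Fay, 1, 35, black), (27, Beta, Wes, 9, 37, red), (33, Helix, Kim, 9, 37, red), (35, Delta, Mo, 1, 24, black), (35, Delta, Mo, 1, 35, black), (37, Vega, Sam, 1, 24, black), (37, Vega, Sam, 1, 35, black), (8, Omega, Ola, 9, 37, red)}
(Order ⨝ Part) ⋈ Supplier (natural join on qty): {(11, Vega, Pat, 1, 24, black, NYC, 7), (15, Orion, Eve, 3, 23, gold, LA, 1), (15, Orion, Eve, 3, 37, black, ATL, 9), (15, Orion, Eve, 3, 37, black, SF, 27), (22, Argo, Fay, 1, 24, black, NYC, 7), (27, Beta, Wes, 9, 37, red, ATL, 9), (27, Beta, Wes, 9, 37, red, SF, 27), (33, Helix, Kim, 9, 37, red, ATL, 9), (33, Helix, Kim, 9, 37, red, SF, 27), (35, Delta, Mo, 1, 24, black, NYC, 7), (37, Vega, Sam, 1, 24, black, NYC, 7), (8, Omega, Ola, 9, 37, red, ATL, 9), (8, Omega, Ola, 9, 37, red, SF, 27)}
Apply σ_{sid ≠ 22}; surviving tuples: {(11, Vega, Pat, 1, 24, black, NYC, 7), (15, Orion, Eve, 3, 23, gold, LA, 1), (15, Orion, Eve, 3, 37, black, ATL, 9), (15, Orion, Eve, 3, 37, black, SF, 27), (27, Beta, Wes, 9, 37, red, ATL, 9), (27, Beta, Wes, 9, 37, red, SF, 27), (33, Helix, Kim, 9, 37, red, ATL, 9), (33, Helix, Kim, 9, 37, red, SF, 27), (35, Delta, Mo, 1, 24, black, NYC, 7), (37, Vega, Sam, 1, 24, black, NYC, 7), (8, Omega, Ola, 9, 37, red, ATL, 9), (8, Omega, Ola, 9, 37, red, SF, 27)}
π[pname, cost]: project onto (pname, cost) (1 duplicate(s) eliminated) → {(Beta, 27), (Beta, 9), (Delta, 7), (Helix, 27), (Helix, 9), (Omega, 27), (Omega, 9), (Orion, 1), (Orion, 27), (Orion, 9), (Vega, 7)}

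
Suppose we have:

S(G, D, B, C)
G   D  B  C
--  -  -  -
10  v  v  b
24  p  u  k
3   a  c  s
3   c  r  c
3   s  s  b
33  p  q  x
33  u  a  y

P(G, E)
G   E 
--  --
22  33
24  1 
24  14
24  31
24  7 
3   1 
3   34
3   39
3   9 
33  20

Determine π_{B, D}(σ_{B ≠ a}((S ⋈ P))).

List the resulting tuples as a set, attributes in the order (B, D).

{(c, a), (q, p), (r, c), (s, s), (u, p)}

Joining S and P on G yields {(24, p, u, k, 1), (24, p, u, k, 14), (24, p, u, k, 31), (24, p, u, k, 7), (3, a, c, s, 1), (3, a, c, s, 34), (3, a, c, s, 39), (3, a, c, s, 9), (3, c, r, c, 1), (3, c, r, c, 34), (3, c, r, c, 39), (3, c, r, c, 9), (3, s, s, b, 1), (3, s, s, b, 34), (3, s, s, b, 39), (3, s, s, b, 9), (33, p, q, x, 20), (33, u, a, y, 20)}.
σ[B ≠ a]: keep tuples satisfying B ≠ a → {(24, p, u, k, 1), (24, p, u, k, 14), (24, p, u, k, 31), (24, p, u, k, 7), (3, a, c, s, 1), (3, a, c, s, 34), (3, a, c, s, 39), (3, a, c, s, 9), (3, c, r, c, 1), (3, c, r, c, 34), (3, c, r, c, 39), (3, c, r, c, 9), (3, s, s, b, 1), (3, s, s, b, 34), (3, s, s, b, 39), (3, s, s, b, 9), (33, p, q, x, 20)}
Projecting to B, D (12 duplicate(s) eliminated): {(c, a), (q, p), (r, c), (s, s), (u, p)}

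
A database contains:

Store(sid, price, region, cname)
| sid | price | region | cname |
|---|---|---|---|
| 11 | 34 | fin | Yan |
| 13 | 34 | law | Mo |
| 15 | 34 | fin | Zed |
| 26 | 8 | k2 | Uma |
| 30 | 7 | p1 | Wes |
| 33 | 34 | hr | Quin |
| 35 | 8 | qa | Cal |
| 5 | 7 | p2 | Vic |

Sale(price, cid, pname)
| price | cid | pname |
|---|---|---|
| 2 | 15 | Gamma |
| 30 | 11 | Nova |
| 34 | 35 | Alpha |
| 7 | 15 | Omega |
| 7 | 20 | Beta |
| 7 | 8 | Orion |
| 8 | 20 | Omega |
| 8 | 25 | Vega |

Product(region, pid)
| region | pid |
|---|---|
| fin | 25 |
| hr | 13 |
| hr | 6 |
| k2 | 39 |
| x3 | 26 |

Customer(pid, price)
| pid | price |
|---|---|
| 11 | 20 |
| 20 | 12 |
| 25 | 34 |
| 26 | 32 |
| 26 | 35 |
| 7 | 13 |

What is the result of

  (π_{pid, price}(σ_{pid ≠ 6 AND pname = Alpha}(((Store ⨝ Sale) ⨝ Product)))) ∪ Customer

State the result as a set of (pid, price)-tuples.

{(11, 20), (13, 34), (20, 12), (25, 34), (26, 32), (26, 35), (7, 13)}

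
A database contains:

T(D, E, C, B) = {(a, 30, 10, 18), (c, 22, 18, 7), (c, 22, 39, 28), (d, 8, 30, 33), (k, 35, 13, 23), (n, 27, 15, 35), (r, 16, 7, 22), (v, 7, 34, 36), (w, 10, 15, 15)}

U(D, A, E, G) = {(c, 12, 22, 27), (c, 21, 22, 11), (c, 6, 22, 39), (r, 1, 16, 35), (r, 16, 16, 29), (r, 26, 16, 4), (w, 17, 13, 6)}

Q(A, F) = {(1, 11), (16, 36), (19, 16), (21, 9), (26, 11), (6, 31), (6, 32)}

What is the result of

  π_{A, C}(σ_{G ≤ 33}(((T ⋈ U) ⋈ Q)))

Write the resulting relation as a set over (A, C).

{(16, 7), (21, 18), (21, 39), (26, 7)}

T ⋈ U (natural join on D, E): {(c, 22, 18, 7, 12, 27), (c, 22, 18, 7, 21, 11), (c, 22, 18, 7, 6, 39), (c, 22, 39, 28, 12, 27), (c, 22, 39, 28, 21, 11), (c, 22, 39, 28, 6, 39), (r, 16, 7, 22, 1, 35), (r, 16, 7, 22, 16, 29), (r, 16, 7, 22, 26, 4)}
(T ⋈ U) ⋈ Q (natural join on A): {(c, 22, 18, 7, 21, 11, 9), (c, 22, 18, 7, 6, 39, 31), (c, 22, 18, 7, 6, 39, 32), (c, 22, 39, 28, 21, 11, 9), (c, 22, 39, 28, 6, 39, 31), (c, 22, 39, 28, 6, 39, 32), (r, 16, 7, 22, 1, 35, 11), (r, 16, 7, 22, 16, 29, 36), (r, 16, 7, 22, 26, 4, 11)}
σ[G ≤ 33]: keep tuples satisfying G ≤ 33 → {(c, 22, 18, 7, 21, 11, 9), (c, 22, 39, 28, 21, 11, 9), (r, 16, 7, 22, 16, 29, 36), (r, 16, 7, 22, 26, 4, 11)}
Keep only column(s) A, C: {(16, 7), (21, 18), (21, 39), (26, 7)}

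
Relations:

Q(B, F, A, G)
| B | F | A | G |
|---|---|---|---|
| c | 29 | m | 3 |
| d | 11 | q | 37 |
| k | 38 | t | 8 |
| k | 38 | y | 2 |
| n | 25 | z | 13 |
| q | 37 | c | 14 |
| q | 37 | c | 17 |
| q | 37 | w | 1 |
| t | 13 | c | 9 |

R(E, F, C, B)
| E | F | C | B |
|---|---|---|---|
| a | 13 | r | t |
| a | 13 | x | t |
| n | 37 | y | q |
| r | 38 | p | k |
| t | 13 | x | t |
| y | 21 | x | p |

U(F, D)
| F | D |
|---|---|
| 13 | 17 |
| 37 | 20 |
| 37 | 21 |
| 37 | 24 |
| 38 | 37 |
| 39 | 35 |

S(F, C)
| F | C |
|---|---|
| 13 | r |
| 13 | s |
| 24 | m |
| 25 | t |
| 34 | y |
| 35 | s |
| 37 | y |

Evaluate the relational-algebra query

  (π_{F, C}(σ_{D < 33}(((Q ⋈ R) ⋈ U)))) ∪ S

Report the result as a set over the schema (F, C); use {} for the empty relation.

Q ⋈ R (natural join on B, F): {(k, 38, t, 8, r, p), (k, 38, y, 2, r, p), (q, 37, c, 14, n, y), (q, 37, c, 17, n, y), (q, 37, w, 1, n, y), (t, 13, c, 9, a, r), (t, 13, c, 9, a, x), (t, 13, c, 9, t, x)}
(Q ⋈ R) ⋈ U (natural join on F): {(k, 38, t, 8, r, p, 37), (k, 38, y, 2, r, p, 37), (q, 37, c, 14, n, y, 20), (q, 37, c, 14, n, y, 21), (q, 37, c, 14, n, y, 24), (q, 37, c, 17, n, y, 20), (q, 37, c, 17, n, y, 21), (q, 37, c, 17, n, y, 24), (q, 37, w, 1, n, y, 20), (q, 37, w, 1, n, y, 21), (q, 37, w, 1, n, y, 24), (t, 13, c, 9, a, r, 17), (t, 13, c, 9, a, x, 17), (t, 13, c, 9, t, x, 17)}
Filtering on D < 33 leaves {(q, 37, c, 14, n, y, 20), (q, 37, c, 14, n, y, 21), (q, 37, c, 14, n, y, 24), (q, 37, c, 17, n, y, 20), (q, 37, c, 17, n, y, 21), (q, 37, c, 17, n, y, 24), (q, 37, w, 1, n, y, 20), (q, 37, w, 1, n, y, 21), (q, 37, w, 1, n, y, 24), (t, 13, c, 9, a, r, 17), (t, 13, c, 9, a, x, 17), (t, 13, c, 9, t, x, 17)}.
π[F, C]: project onto (F, C) (9 duplicate(s) eliminated) → {(13, r), (13, x), (37, y)}
Taking the union: {(13, r), (13, s), (13, x), (24, m), (25, t), (34, y), (35, s), (37, y)}

{(13, r), (13, s), (13, x), (24, m), (25, t), (34, y), (35, s), (37, y)}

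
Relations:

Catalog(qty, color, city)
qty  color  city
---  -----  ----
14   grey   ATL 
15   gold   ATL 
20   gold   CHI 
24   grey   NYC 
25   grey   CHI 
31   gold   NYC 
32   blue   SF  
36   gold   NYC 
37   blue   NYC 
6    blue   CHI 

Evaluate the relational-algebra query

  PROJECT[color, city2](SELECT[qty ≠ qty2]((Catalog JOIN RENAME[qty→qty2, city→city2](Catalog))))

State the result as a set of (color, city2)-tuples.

{(blue, CHI), (blue, NYC), (blue, SF), (gold, ATL), (gold, CHI), (gold, NYC), (grey, ATL), (grey, CHI), (grey, NYC)}

ρ[qty→qty2, city→city2]: schema becomes (qty2, color, city2); tuples unchanged.
Joining Catalog and RENAME[qty→qty2, city→city2](Catalog) on color yields {(14, grey, ATL, 14, ATL), (14, grey, ATL, 24, NYC), (14, grey, ATL, 25, CHI), (15, gold, ATL, 15, ATL), (15, gold, ATL, 20, CHI), (15, gold, ATL, 31, NYC), (15, gold, ATL, 36, NYC), (20, gold, CHI, 15, ATL), (20, gold, CHI, 20, CHI), (20, gold, CHI, 31, NYC), (20, gold, CHI, 36, NYC), (24, grey, NYC, 14, ATL), (24, grey, NYC, 24, NYC), (24, grey, NYC, 25, CHI), (25, grey, CHI, 14, ATL), (25, grey, CHI, 24, NYC), (25, grey, CHI, 25, CHI), (31, gold, NYC, 15, ATL), (31, gold, NYC, 20, CHI), (31, gold, NYC, 31, NYC), (31, gold, NYC, 36, NYC), (32, blue, SF, 32, SF), (32, blue, SF, 37, NYC), (32, blue, SF, 6, CHI), (36, gold, NYC, 15, ATL), (36, gold, NYC, 20, CHI), (36, gold, NYC, 31, NYC), (36, gold, NYC, 36, NYC), (37, blue, NYC, 32, SF), (37, blue, NYC, 37, NYC), (37, blue, NYC, 6, CHI), (6, blue, CHI, 32, SF), (6, blue, CHI, 37, NYC), (6, blue, CHI, 6, CHI)}.
Filtering on qty ≠ qty2 leaves {(14, grey, ATL, 24, NYC), (14, grey, ATL, 25, CHI), (15, gold, ATL, 20, CHI), (15, gold, ATL, 31, NYC), (15, gold, ATL, 36, NYC), (20, gold, CHI, 15, ATL), (20, gold, CHI, 31, NYC), (20, gold, CHI, 36, NYC), (24, grey, NYC, 14, ATL), (24, grey, NYC, 25, CHI), (25, grey, CHI, 14, ATL), (25, grey, CHI, 24, NYC), (31, gold, NYC, 15, ATL), (31, gold, NYC, 20, CHI), (31, gold, NYC, 36, NYC), (32, blue, SF, 37, NYC), (32, blue, SF, 6, CHI), (36, gold, NYC, 15, ATL), (36, gold, NYC, 20, CHI), (36, gold, NYC, 31, NYC), (37, blue, NYC, 32, SF), (37, blue, NYC, 6, CHI), (6, blue, CHI, 32, SF), (6, blue, CHI, 37, NYC)}.
π[color, city2]: project onto (color, city2) (15 duplicate(s) eliminated) → {(blue, CHI), (blue, NYC), (blue, SF), (gold, ATL), (gold, CHI), (gold, NYC), (grey, ATL), (grey, CHI), (grey, NYC)}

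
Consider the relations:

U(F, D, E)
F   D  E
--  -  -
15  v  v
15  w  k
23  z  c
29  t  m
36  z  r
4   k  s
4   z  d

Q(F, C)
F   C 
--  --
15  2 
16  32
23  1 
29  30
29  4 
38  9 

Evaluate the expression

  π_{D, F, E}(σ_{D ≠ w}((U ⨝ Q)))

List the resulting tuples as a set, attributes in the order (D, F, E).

{(t, 29, m), (v, 15, v), (z, 23, c)}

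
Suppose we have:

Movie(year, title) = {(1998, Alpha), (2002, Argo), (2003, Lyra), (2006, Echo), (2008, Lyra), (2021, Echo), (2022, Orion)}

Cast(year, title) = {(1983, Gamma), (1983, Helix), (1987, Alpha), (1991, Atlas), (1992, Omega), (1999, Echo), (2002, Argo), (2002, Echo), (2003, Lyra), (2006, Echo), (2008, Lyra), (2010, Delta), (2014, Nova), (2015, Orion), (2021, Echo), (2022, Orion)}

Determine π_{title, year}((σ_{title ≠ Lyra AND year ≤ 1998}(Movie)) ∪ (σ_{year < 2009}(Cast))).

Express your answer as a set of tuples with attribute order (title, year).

Apply σ_{title ≠ Lyra AND year ≤ 1998}; surviving tuples: {(1998, Alpha)}
Apply σ_{year < 2009}; surviving tuples: {(1983, Gamma), (1983, Helix), (1987, Alpha), (1991, Atlas), (1992, Omega), (1999, Echo), (2002, Argo), (2002, Echo), (2003, Lyra), (2006, Echo), (2008, Lyra)}
Union: {(1998, Alpha)} with {(1983, Gamma), (1983, Helix), (1987, Alpha), (1991, Atlas), (1992, Omega), (1999, Echo), (2002, Argo), (2002, Echo), (2003, Lyra), (2006, Echo), (2008, Lyra)} → {(1983, Gamma), (1983, Helix), (1987, Alpha), (1991, Atlas), (1992, Omega), (1998, Alpha), (1999, Echo), (2002, Argo), (2002, Echo), (2003, Lyra), (2006, Echo), (2008, Lyra)}
π_{title, year} gives {(Alpha, 1987), (Alpha, 1998), (Argo, 2002), (Atlas, 1991), (Echo, 1999), (Echo, 2002), (Echo, 2006), (Gamma, 1983), (Helix, 1983), (Lyra, 2003), (Lyra, 2008), (Omega, 1992)}.

{(Alpha, 1987), (Alpha, 1998), (Argo, 2002), (Atlas, 1991), (Echo, 1999), (Echo, 2002), (Echo, 2006), (Gamma, 1983), (Helix, 1983), (Lyra, 2003), (Lyra, 2008), (Omega, 1992)}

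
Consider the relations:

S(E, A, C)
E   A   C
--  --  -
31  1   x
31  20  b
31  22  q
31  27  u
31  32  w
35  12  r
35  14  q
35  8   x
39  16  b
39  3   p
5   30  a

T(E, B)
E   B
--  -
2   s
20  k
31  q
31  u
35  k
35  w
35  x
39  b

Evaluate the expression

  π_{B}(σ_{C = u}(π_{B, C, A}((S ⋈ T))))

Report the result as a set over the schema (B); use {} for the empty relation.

{q, u}

Joining S and T on E yields {(31, 1, x, q), (31, 1, x, u), (31, 20, b, q), (31, 20, b, u), (31, 22, q, q), (31, 22, q, u), (31, 27, u, q), (31, 27, u, u), (31, 32, w, q), (31, 32, w, u), (35, 12, r, k), (35, 12, r, w), (35, 12, r, x), (35, 14, q, k), (35, 14, q, w), (35, 14, q, x), (35, 8, x, k), (35, 8, x, w), (35, 8, x, x), (39, 16, b, b), (39, 3, p, b)}.
π_{B, C, A} gives {(b, b, 16), (b, p, 3), (k, q, 14), (k, r, 12), (k, x, 8), (q, b, 20), (q, q, 22), (q, u, 27), (q, w, 32), (q, x, 1), (u, b, 20), (u, q, 22), (u, u, 27), (u, w, 32), (u, x, 1), (w, q, 14), (w, r, 12), (w, x, 8), (x, q, 14), (x, r, 12), (x, x, 8)}.
Apply σ_{C = u}; surviving tuples: {(q, u, 27), (u, u, 27)}
π_{B} gives {q, u}.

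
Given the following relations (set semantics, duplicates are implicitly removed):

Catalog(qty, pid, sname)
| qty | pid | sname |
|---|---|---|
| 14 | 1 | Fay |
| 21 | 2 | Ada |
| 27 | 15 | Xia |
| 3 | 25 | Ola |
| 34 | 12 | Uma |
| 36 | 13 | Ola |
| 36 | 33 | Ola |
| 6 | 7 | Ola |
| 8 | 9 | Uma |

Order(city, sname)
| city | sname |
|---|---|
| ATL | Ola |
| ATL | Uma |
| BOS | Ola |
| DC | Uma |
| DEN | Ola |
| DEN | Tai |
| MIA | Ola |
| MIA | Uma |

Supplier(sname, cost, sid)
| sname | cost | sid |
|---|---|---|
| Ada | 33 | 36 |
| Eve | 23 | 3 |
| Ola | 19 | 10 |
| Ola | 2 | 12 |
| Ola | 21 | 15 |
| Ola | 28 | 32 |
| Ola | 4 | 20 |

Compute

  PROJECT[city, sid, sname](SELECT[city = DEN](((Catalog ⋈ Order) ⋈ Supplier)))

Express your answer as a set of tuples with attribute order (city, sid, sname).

Natural join on sname: {(3, 25, Ola, ATL), (3, 25, Ola, BOS), (3, 25, Ola, DEN), (3, 25, Ola, MIA), (34, 12, Uma, ATL), (34, 12, Uma, DC), (34, 12, Uma, MIA), (36, 13, Ola, ATL), (36, 13, Ola, BOS), (36, 13, Ola, DEN), (36, 13, Ola, MIA), (36, 33, Ola, ATL), (36, 33, Ola, BOS), (36, 33, Ola, DEN), (36, 33, Ola, MIA), (6, 7, Ola, ATL), (6, 7, Ola, BOS), (6, 7, Ola, DEN), (6, 7, Ola, MIA), (8, 9, Uma, ATL), (8, 9, Uma, DC), (8, 9, Uma, MIA)}
Natural join on sname: {(3, 25, Ola, ATL, 19, 10), (3, 25, Ola, ATL, 2, 12), (3, 25, Ola, ATL, 21, 15), (3, 25, Ola, ATL, 28, 32), (3, 25, Ola, ATL, 4, 20), (3, 25, Ola, BOS, 19, 10), (3, 25, Ola, BOS, 2, 12), (3, 25, Ola, BOS, 21, 15), (3, 25, Ola, BOS, 28, 32), (3, 25, Ola, BOS, 4, 20), (3, 25, Ola, DEN, 19, 10), (3, 25, Ola, DEN, 2, 12), (3, 25, Ola, DEN, 21, 15), (3, 25, Ola, DEN, 28, 32), (3, 25, Ola, DEN, 4, 20), (3, 25, Ola, MIA, 19, 10), (3, 25, Ola, MIA, 2, 12), (3, 25, Ola, MIA, 21, 15), (3, 25, Ola, MIA, 28, 32), (3, 25, Ola, MIA, 4, 20), (36, 13, Ola, ATL, 19, 10), (36, 13, Ola, ATL, 2, 12), (36, 13, Ola, ATL, 21, 15), (36, 13, Ola, ATL, 28, 32), (36, 13, Ola, ATL, 4, 20), (36, 13, Ola, BOS, 19, 10), (36, 13, Ola, BOS, 2, 12), (36, 13, Ola, BOS, 21, 15), (36, 13, Ola, BOS, 28, 32), (36, 13, Ola, BOS, 4, 20), (36, 13, Ola, DEN, 19, 10), (36, 13, Ola, DEN, 2, 12), (36, 13, Ola, DEN, 21, 15), (36, 13, Ola, DEN, 28, 32), (36, 13, Ola, DEN, 4, 20), (36, 13, Ola, MIA, 19, 10), (36, 13, Ola, MIA, 2, 12), (36, 13, Ola, MIA, 21, 15), (36, 13, Ola, MIA, 28, 32), (36, 13, Ola, MIA, 4, 20), (36, 33, Ola, ATL, 19, 10), (36, 33, Ola, ATL, 2, 12), (36, 33, Ola, ATL, 21, 15), (36, 33, Ola, ATL, 28, 32), (36, 33, Ola, ATL, 4, 20), (36, 33, Ola, BOS, 19, 10), (36, 33, Ola, BOS, 2, 12), (36, 33, Ola, BOS, 21, 15), (36, 33, Ola, BOS, 28, 32), (36, 33, Ola, BOS, 4, 20), (36, 33, Ola, DEN, 19, 10), (36, 33, Ola, DEN, 2, 12), (36, 33, Ola, DEN, 21, 15), (36, 33, Ola, DEN, 28, 32), (36, 33, Ola, DEN, 4, 20), (36, 33, Ola, MIA, 19, 10), (36, 33, Ola, MIA, 2, 12), (36, 33, Ola, MIA, 21, 15), (36, 33, Ola, MIA, 28, 32), (36, 33, Ola, MIA, 4, 20), (6, 7, Ola, ATL, 19, 10), (6, 7, Ola, ATL, 2, 12), (6, 7, Ola, ATL, 21, 15), (6, 7, Ola, ATL, 28, 32), (6, 7, Ola, ATL, 4, 20), (6, 7, Ola, BOS, 19, 10), (6, 7, Ola, BOS, 2, 12), (6, 7, Ola, BOS, 21, 15), (6, 7, Ola, BOS, 28, 32), (6, 7, Ola, BOS, 4, 20), (6, 7, Ola, DEN, 19, 10), (6, 7, Ola, DEN, 2, 12), (6, 7, Ola, DEN, 21, 15), (6, 7, Ola, DEN, 28, 32), (6, 7, Ola, DEN, 4, 20), (6, 7, Ola, MIA, 19, 10), (6, 7, Ola, MIA, 2, 12), (6, 7, Ola, MIA, 21, 15), (6, 7, Ola, MIA, 28, 32), (6, 7, Ola, MIA, 4, 20)}
Filtering on city = DEN leaves {(3, 25, Ola, DEN, 19, 10), (3, 25, Ola, DEN, 2, 12), (3, 25, Ola, DEN, 21, 15), (3, 25, Ola, DEN, 28, 32), (3, 25, Ola, DEN, 4, 20), (36, 13, Ola, DEN, 19, 10), (36, 13, Ola, DEN, 2, 12), (36, 13, Ola, DEN, 21, 15), (36, 13, Ola, DEN, 28, 32), (36, 13, Ola, DEN, 4, 20), (36, 33, Ola, DEN, 19, 10), (36, 33, Ola, DEN, 2, 12), (36, 33, Ola, DEN, 21, 15), (36, 33, Ola, DEN, 28, 32), (36, 33, Ola, DEN, 4, 20), (6, 7, Ola, DEN, 19, 10), (6, 7, Ola, DEN, 2, 12), (6, 7, Ola, DEN, 21, 15), (6, 7, Ola, DEN, 28, 32), (6, 7, Ola, DEN, 4, 20)}.
π[city, sid, sname]: project onto (city, sid, sname) (15 duplicate(s) eliminated) → {(DEN, 10, Ola), (DEN, 12, Ola), (DEN, 15, Ola), (DEN, 20, Ola), (DEN, 32, Ola)}

{(DEN, 10, Ola), (DEN, 12, Ola), (DEN, 15, Ola), (DEN, 20, Ola), (DEN, 32, Ola)}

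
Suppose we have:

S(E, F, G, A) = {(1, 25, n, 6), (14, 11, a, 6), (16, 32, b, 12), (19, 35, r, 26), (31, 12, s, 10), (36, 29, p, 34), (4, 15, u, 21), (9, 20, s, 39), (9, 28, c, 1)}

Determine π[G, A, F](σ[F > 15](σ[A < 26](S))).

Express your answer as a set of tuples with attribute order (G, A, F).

{(b, 12, 32), (c, 1, 28), (n, 6, 25)}

Selection A < 26: {(1, 25, n, 6), (14, 11, a, 6), (16, 32, b, 12), (31, 12, s, 10), (4, 15, u, 21), (9, 28, c, 1)}
Selection F > 15: {(1, 25, n, 6), (16, 32, b, 12), (9, 28, c, 1)}
π[G, A, F]: project onto (G, A, F) → {(b, 12, 32), (c, 1, 28), (n, 6, 25)}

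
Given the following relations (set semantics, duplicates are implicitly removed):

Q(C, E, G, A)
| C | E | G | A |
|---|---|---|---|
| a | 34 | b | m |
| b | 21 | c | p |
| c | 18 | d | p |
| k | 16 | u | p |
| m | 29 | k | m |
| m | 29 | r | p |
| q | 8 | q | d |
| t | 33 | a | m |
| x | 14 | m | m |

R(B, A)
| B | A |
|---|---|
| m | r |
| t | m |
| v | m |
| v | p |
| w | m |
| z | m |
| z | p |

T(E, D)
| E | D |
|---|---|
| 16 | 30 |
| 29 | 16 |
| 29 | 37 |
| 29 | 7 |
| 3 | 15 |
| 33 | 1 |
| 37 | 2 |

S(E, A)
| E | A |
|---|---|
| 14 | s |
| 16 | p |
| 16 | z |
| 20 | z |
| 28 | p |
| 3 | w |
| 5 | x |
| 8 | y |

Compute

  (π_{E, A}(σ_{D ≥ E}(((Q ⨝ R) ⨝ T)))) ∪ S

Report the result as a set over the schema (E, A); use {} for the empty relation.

Q ⋈ R (natural join on A): {(a, 34, b, m, t), (a, 34, b, m, v), (a, 34, b, m, w), (a, 34, b, m, z), (b, 21, c, p, v), (b, 21, c, p, z), (c, 18, d, p, v), (c, 18, d, p, z), (k, 16, u, p, v), (k, 16, u, p, z), (m, 29, k, m, t), (m, 29, k, m, v), (m, 29, k, m, w), (m, 29, k, m, z), (m, 29, r, p, v), (m, 29, r, p, z), (t, 33, a, m, t), (t, 33, a, m, v), (t, 33, a, m, w), (t, 33, a, m, z), (x, 14, m, m, t), (x, 14, m, m, v), (x, 14, m, m, w), (x, 14, m, m, z)}
(Q ⨝ R) ⋈ T (natural join on E): {(k, 16, u, p, v, 30), (k, 16, u, p, z, 30), (m, 29, k, m, t, 16), (m, 29, k, m, t, 37), (m, 29, k, m, t, 7), (m, 29, k, m, v, 16), (m, 29, k, m, v, 37), (m, 29, k, m, v, 7), (m, 29, k, m, w, 16), (m, 29, k, m, w, 37), (m, 29, k, m, w, 7), (m, 29, k, m, z, 16), (m, 29, k, m, z, 37), (m, 29, k, m, z, 7), (m, 29, r, p, v, 16), (m, 29, r, p, v, 37), (m, 29, r, p, v, 7), (m, 29, r, p, z, 16), (m, 29, r, p, z, 37), (m, 29, r, p, z, 7), (t, 33, a, m, t, 1), (t, 33, a, m, v, 1), (t, 33, a, m, w, 1), (t, 33, a, m, z, 1)}
Apply σ_{D ≥ E}; surviving tuples: {(k, 16, u, p, v, 30), (k, 16, u, p, z, 30), (m, 29, k, m, t, 37), (m, 29, k, m, v, 37), (m, 29, k, m, w, 37), (m, 29, k, m, z, 37), (m, 29, r, p, v, 37), (m, 29, r, p, z, 37)}
π[E, A]: project onto (E, A) (5 duplicate(s) eliminated) → {(16, p), (29, m), (29, p)}
Union: {(16, p), (29, m), (29, p)} with {(14, s), (16, p), (16, z), (20, z), (28, p), (3, w), (5, x), (8, y)} → {(14, s), (16, p), (16, z), (20, z), (28, p), (29, m), (29, p), (3, w), (5, x), (8, y)}

{(14, s), (16, p), (16, z), (20, z), (28, p), (29, m), (29, p), (3, w), (5, x), (8, y)}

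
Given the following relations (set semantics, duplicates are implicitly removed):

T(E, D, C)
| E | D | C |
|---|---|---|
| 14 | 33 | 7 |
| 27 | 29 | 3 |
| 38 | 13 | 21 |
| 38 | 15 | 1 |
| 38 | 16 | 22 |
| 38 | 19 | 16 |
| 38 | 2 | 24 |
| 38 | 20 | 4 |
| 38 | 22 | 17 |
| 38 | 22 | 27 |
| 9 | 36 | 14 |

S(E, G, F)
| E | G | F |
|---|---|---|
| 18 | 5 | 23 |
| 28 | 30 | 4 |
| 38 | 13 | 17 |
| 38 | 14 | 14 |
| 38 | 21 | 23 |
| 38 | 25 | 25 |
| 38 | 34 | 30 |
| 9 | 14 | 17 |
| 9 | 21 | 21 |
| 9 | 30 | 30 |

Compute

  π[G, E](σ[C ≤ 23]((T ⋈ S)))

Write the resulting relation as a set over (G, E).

Joining T and S on E yields {(38, 13, 21, 13, 17), (38, 13, 21, 14, 14), (38, 13, 21, 21, 23), (38, 13, 21, 25, 25), (38, 13, 21, 34, 30), (38, 15, 1, 13, 17), (38, 15, 1, 14, 14), (38, 15, 1, 21, 23), (38, 15, 1, 25, 25), (38, 15, 1, 34, 30), (38, 16, 22, 13, 17), (38, 16, 22, 14, 14), (38, 16, 22, 21, 23), (38, 16, 22, 25, 25), (38, 16, 22, 34, 30), (38, 19, 16, 13, 17), (38, 19, 16, 14, 14), (38, 19, 16, 21, 23), (38, 19, 16, 25, 25), (38, 19, 16, 34, 30), (38, 2, 24, 13, 17), (38, 2, 24, 14, 14), (38, 2, 24, 21, 23), (38, 2, 24, 25, 25), (38, 2, 24, 34, 30), (38, 20, 4, 13, 17), (38, 20, 4, 14, 14), (38, 20, 4, 21, 23), (38, 20, 4, 25, 25), (38, 20, 4, 34, 30), (38, 22, 17, 13, 17), (38, 22, 17, 14, 14), (38, 22, 17, 21, 23), (38, 22, 17, 25, 25), (38, 22, 17, 34, 30), (38, 22, 27, 13, 17), (38, 22, 27, 14, 14), (38, 22, 27, 21, 23), (38, 22, 27, 25, 25), (38, 22, 27, 34, 30), (9, 36, 14, 14, 17), (9, 36, 14, 21, 21), (9, 36, 14, 30, 30)}.
Apply σ_{C ≤ 23}; surviving tuples: {(38, 13, 21, 13, 17), (38, 13, 21, 14, 14), (38, 13, 21, 21, 23), (38, 13, 21, 25, 25), (38, 13, 21, 34, 30), (38, 15, 1, 13, 17), (38, 15, 1, 14, 14), (38, 15, 1, 21, 23), (38, 15, 1, 25, 25), (38, 15, 1, 34, 30), (38, 16, 22, 13, 17), (38, 16, 22, 14, 14), (38, 16, 22, 21, 23), (38, 16, 22, 25, 25), (38, 16, 22, 34, 30), (38, 19, 16, 13, 17), (38, 19, 16, 14, 14), (38, 19, 16, 21, 23), (38, 19, 16, 25, 25), (38, 19, 16, 34, 30), (38, 20, 4, 13, 17), (38, 20, 4, 14, 14), (38, 20, 4, 21, 23), (38, 20, 4, 25, 25), (38, 20, 4, 34, 30), (38, 22, 17, 13, 17), (38, 22, 17, 14, 14), (38, 22, 17, 21, 23), (38, 22, 17, 25, 25), (38, 22, 17, 34, 30), (9, 36, 14, 14, 17), (9, 36, 14, 21, 21), (9, 36, 14, 30, 30)}
Keep only column(s) G, E (25 duplicate(s) eliminated): {(13, 38), (14, 38), (14, 9), (21, 38), (21, 9), (25, 38), (30, 9), (34, 38)}

{(13, 38), (14, 38), (14, 9), (21, 38), (21, 9), (25, 38), (30, 9), (34, 38)}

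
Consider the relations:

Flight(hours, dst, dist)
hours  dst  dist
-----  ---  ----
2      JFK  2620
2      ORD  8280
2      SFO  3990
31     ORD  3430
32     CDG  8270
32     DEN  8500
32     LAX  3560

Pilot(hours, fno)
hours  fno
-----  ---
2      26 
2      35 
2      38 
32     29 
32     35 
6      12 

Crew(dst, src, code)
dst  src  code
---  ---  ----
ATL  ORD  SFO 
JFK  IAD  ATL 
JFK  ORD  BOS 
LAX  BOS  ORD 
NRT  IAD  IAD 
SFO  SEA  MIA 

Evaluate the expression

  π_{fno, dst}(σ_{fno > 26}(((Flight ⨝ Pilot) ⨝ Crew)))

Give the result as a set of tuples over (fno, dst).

{(29, LAX), (35, JFK), (35, LAX), (35, SFO), (38, JFK), (38, SFO)}

Joining Flight and Pilot on hours yields {(2, JFK, 2620, 26), (2, JFK, 2620, 35), (2, JFK, 2620, 38), (2, ORD, 8280, 26), (2, ORD, 8280, 35), (2, ORD, 8280, 38), (2, SFO, 3990, 26), (2, SFO, 3990, 35), (2, SFO, 3990, 38), (32, CDG, 8270, 29), (32, CDG, 8270, 35), (32, DEN, 8500, 29), (32, DEN, 8500, 35), (32, LAX, 3560, 29), (32, LAX, 3560, 35)}.
Joining (Flight ⨝ Pilot) and Crew on dst yields {(2, JFK, 2620, 26, IAD, ATL), (2, JFK, 2620, 26, ORD, BOS), (2, JFK, 2620, 35, IAD, ATL), (2, JFK, 2620, 35, ORD, BOS), (2, JFK, 2620, 38, IAD, ATL), (2, JFK, 2620, 38, ORD, BOS), (2, SFO, 3990, 26, SEA, MIA), (2, SFO, 3990, 35, SEA, MIA), (2, SFO, 3990, 38, SEA, MIA), (32, LAX, 3560, 29, BOS, ORD), (32, LAX, 3560, 35, BOS, ORD)}.
Selection fno > 26: {(2, JFK, 2620, 35, IAD, ATL), (2, JFK, 2620, 35, ORD, BOS), (2, JFK, 2620, 38, IAD, ATL), (2, JFK, 2620, 38, ORD, BOS), (2, SFO, 3990, 35, SEA, MIA), (2, SFO, 3990, 38, SEA, MIA), (32, LAX, 3560, 29, BOS, ORD), (32, LAX, 3560, 35, BOS, ORD)}
Projecting to fno, dst (2 duplicate(s) eliminated): {(29, LAX), (35, JFK), (35, LAX), (35, SFO), (38, JFK), (38, SFO)}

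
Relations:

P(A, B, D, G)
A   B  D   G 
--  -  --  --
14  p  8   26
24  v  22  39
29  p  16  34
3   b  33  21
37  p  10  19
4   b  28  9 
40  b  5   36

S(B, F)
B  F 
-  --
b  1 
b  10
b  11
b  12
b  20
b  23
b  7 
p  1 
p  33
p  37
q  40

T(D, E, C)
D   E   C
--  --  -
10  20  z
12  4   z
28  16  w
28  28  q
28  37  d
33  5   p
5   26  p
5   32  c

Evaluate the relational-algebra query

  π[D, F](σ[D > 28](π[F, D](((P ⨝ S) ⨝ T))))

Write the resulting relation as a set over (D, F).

Joining P and S on B yields {(14, p, 8, 26, 1), (14, p, 8, 26, 33), (14, p, 8, 26, 37), (29, p, 16, 34, 1), (29, p, 16, 34, 33), (29, p, 16, 34, 37), (3, b, 33, 21, 1), (3, b, 33, 21, 10), (3, b, 33, 21, 11), (3, b, 33, 21, 12), (3, b, 33, 21, 20), (3, b, 33, 21, 23), (3, b, 33, 21, 7), (37, p, 10, 19, 1), (37, p, 10, 19, 33), (37, p, 10, 19, 37), (4, b, 28, 9, 1), (4, b, 28, 9, 10), (4, b, 28, 9, 11), (4, b, 28, 9, 12), (4, b, 28, 9, 20), (4, b, 28, 9, 23), (4, b, 28, 9, 7), (40, b, 5, 36, 1), (40, b, 5, 36, 10), (40, b, 5, 36, 11), (40, b, 5, 36, 12), (40, b, 5, 36, 20), (40, b, 5, 36, 23), (40, b, 5, 36, 7)}.
Joining (P ⨝ S) and T on D yields {(3, b, 33, 21, 1, 5, p), (3, b, 33, 21, 10, 5, p), (3, b, 33, 21, 11, 5, p), (3, b, 33, 21, 12, 5, p), (3, b, 33, 21, 20, 5, p), (3, b, 33, 21, 23, 5, p), (3, b, 33, 21, 7, 5, p), (37, p, 10, 19, 1, 20, z), (37, p, 10, 19, 33, 20, z), (37, p, 10, 19, 37, 20, z), (4, b, 28, 9, 1, 16, w), (4, b, 28, 9, 1, 28, q), (4, b, 28, 9, 1, 37, d), (4, b, 28, 9, 10, 16, w), (4, b, 28, 9, 10, 28, q), (4, b, 28, 9, 10, 37, d), (4, b, 28, 9, 11, 16, w), (4, b, 28, 9, 11, 28, q), (4, b, 28, 9, 11, 37, d), (4, b, 28, 9, 12, 16, w), (4, b, 28, 9, 12, 28, q), (4, b, 28, 9, 12, 37, d), (4, b, 28, 9, 20, 16, w), (4, b, 28, 9, 20, 28, q), (4, b, 28, 9, 20, 37, d), (4, b, 28, 9, 23, 16, w), (4, b, 28, 9, 23, 28, q), (4, b, 28, 9, 23, 37, d), (4, b, 28, 9, 7, 16, w), (4, b, 28, 9, 7, 28, q), (4, b, 28, 9, 7, 37, d), (40, b, 5, 36, 1, 26, p), (40, b, 5, 36, 1, 32, c), (40, b, 5, 36, 10, 26, p), (40, b, 5, 36, 10, 32, c), (40, b, 5, 36, 11, 26, p), (40, b, 5, 36, 11, 32, c), (40, b, 5, 36, 12, 26, p), (40, b, 5, 36, 12, 32, c), (40, b, 5, 36, 20, 26, p), (40, b, 5, 36, 20, 32, c), (40, b, 5, 36, 23, 26, p), (40, b, 5, 36, 23, 32, c), (40, b, 5, 36, 7, 26, p), (40, b, 5, 36, 7, 32, c)}.
π[F, D]: project onto (F, D) (21 duplicate(s) eliminated) → {(1, 10), (1, 28), (1, 33), (1, 5), (10, 28), (10, 33), (10, 5), (11, 28), (11, 33), (11, 5), (12, 28), (12, 33), (12, 5), (20, 28), (20, 33), (20, 5), (23, 28), (23, 33), (23, 5), (33, 10), (37, 10), (7, 28), (7, 33), (7, 5)}
Selection D > 28: {(1, 33), (10, 33), (11, 33), (12, 33), (20, 33), (23, 33), (7, 33)}
π[D, F]: project onto (D, F) → {(33, 1), (33, 10), (33, 11), (33, 12), (33, 20), (33, 23), (33, 7)}

{(33, 1), (33, 10), (33, 11), (33, 12), (33, 20), (33, 23), (33, 7)}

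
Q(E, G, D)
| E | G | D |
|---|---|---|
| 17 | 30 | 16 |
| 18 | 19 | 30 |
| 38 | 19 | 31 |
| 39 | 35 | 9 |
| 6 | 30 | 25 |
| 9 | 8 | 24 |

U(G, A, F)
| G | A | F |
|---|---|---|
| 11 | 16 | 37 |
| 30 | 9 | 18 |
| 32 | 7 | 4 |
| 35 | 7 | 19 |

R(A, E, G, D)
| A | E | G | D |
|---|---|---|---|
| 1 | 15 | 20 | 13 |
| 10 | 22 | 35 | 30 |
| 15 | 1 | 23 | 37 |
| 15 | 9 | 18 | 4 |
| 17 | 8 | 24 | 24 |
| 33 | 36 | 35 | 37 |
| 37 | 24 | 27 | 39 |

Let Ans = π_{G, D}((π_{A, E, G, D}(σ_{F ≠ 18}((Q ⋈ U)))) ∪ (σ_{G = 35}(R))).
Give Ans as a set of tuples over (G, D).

Joining Q and U on G yields {(17, 30, 16, 9, 18), (39, 35, 9, 7, 19), (6, 30, 25, 9, 18)}.
σ[F ≠ 18]: keep tuples satisfying F ≠ 18 → {(39, 35, 9, 7, 19)}
Keep only column(s) A, E, G, D: {(7, 39, 35, 9)}
σ[G = 35]: keep tuples satisfying G = 35 → {(10, 22, 35, 30), (33, 36, 35, 37)}
Taking the union: {(10, 22, 35, 30), (33, 36, 35, 37), (7, 39, 35, 9)}
Keep only column(s) G, D: {(35, 30), (35, 37), (35, 9)}

{(35, 30), (35, 37), (35, 9)}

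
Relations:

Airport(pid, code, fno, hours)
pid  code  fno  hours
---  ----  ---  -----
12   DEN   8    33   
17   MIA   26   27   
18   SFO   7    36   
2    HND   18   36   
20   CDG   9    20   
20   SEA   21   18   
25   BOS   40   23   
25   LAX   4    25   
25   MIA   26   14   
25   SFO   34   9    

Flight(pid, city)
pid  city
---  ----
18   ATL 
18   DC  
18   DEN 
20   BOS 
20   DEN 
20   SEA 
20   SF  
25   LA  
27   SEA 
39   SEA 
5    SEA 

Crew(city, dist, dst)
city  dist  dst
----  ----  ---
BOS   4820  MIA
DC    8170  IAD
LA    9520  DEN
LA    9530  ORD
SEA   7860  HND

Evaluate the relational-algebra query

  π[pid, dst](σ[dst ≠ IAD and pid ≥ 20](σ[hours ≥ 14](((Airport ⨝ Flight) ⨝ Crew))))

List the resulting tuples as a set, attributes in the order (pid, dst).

{(20, HND), (20, MIA), (25, DEN), (25, ORD)}

Airport ⋈ Flight (natural join on pid): {(18, SFO, 7, 36, ATL), (18, SFO, 7, 36, DC), (18, SFO, 7, 36, DEN), (20, CDG, 9, 20, BOS), (20, CDG, 9, 20, DEN), (20, CDG, 9, 20, SEA), (20, CDG, 9, 20, SF), (20, SEA, 21, 18, BOS), (20, SEA, 21, 18, DEN), (20, SEA, 21, 18, SEA), (20, SEA, 21, 18, SF), (25, BOS, 40, 23, LA), (25, LAX, 4, 25, LA), (25, MIA, 26, 14, LA), (25, SFO, 34, 9, LA)}
(Airport ⨝ Flight) ⋈ Crew (natural join on city): {(18, SFO, 7, 36, DC, 8170, IAD), (20, CDG, 9, 20, BOS, 4820, MIA), (20, CDG, 9, 20, SEA, 7860, HND), (20, SEA, 21, 18, BOS, 4820, MIA), (20, SEA, 21, 18, SEA, 7860, HND), (25, BOS, 40, 23, LA, 9520, DEN), (25, BOS, 40, 23, LA, 9530, ORD), (25, LAX, 4, 25, LA, 9520, DEN), (25, LAX, 4, 25, LA, 9530, ORD), (25, MIA, 26, 14, LA, 9520, DEN), (25, MIA, 26, 14, LA, 9530, ORD), (25, SFO, 34, 9, LA, 9520, DEN), (25, SFO, 34, 9, LA, 9530, ORD)}
Selection hours ≥ 14: {(18, SFO, 7, 36, DC, 8170, IAD), (20, CDG, 9, 20, BOS, 4820, MIA), (20, CDG, 9, 20, SEA, 7860, HND), (20, SEA, 21, 18, BOS, 4820, MIA), (20, SEA, 21, 18, SEA, 7860, HND), (25, BOS, 40, 23, LA, 9520, DEN), (25, BOS, 40, 23, LA, 9530, ORD), (25, LAX, 4, 25, LA, 9520, DEN), (25, LAX, 4, 25, LA, 9530, ORD), (25, MIA, 26, 14, LA, 9520, DEN), (25, MIA, 26, 14, LA, 9530, ORD)}
Selection dst ≠ IAD and pid ≥ 20: {(20, CDG, 9, 20, BOS, 4820, MIA), (20, CDG, 9, 20, SEA, 7860, HND), (20, SEA, 21, 18, BOS, 4820, MIA), (20, SEA, 21, 18, SEA, 7860, HND), (25, BOS, 40, 23, LA, 9520, DEN), (25, BOS, 40, 23, LA, 9530, ORD), (25, LAX, 4, 25, LA, 9520, DEN), (25, LAX, 4, 25, LA, 9530, ORD), (25, MIA, 26, 14, LA, 9520, DEN), (25, MIA, 26, 14, LA, 9530, ORD)}
π[pid, dst]: project onto (pid, dst) (6 duplicate(s) eliminated) → {(20, HND), (20, MIA), (25, DEN), (25, ORD)}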